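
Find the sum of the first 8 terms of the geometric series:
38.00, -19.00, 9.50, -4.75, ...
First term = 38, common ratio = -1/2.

Sₙ = a(1 - rⁿ) / (1 - r)
S_8 = 38(1 - (-1/2)^8) / (1 - (-1/2))
S_8 = 38(1 - (1/256)) / (3/2)
S_8 = 1615/64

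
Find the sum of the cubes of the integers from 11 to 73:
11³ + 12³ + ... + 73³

Use ∑_{k=1}^{n} k³ = [n(n+1)/2]², then subtract the first 10 terms.
∑_{k=1}^{73} k³ = [73×74/2]² = 2701² = 7295401
∑_{k=1}^{10} k³ = [10×11/2]² = 55² = 3025
∑_{k=11}^{73} k³ = 7295401 - 3025 = 7292376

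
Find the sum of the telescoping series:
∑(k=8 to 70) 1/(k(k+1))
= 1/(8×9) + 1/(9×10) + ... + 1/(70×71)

Partial fractions: 1/(k(k+1)) = 1/k - 1/(k+1)
The series telescopes:
= (1/8 - 1/9) + (1/9 - 1/10) + ... + (1/70 - 1/71)
= 1/8 - 1/71
= 63/568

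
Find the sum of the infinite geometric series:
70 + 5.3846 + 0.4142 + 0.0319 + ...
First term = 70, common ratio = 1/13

For |r| < 1, S = a / (1 - r)
S = 70 / (1 - (1/13))
S = 70 / (12/13)
S = 455/6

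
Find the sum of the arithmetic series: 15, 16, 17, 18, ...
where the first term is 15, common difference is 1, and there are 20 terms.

Sₙ = n/2 × (first + last)
Last term = a + (n-1)d = 15 + (20-1)×1 = 34
S_20 = 20/2 × (15 + 34)
S_20 = 20/2 × 49 = 490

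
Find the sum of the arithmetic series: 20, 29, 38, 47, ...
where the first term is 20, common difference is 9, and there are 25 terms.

Sₙ = n/2 × (first + last)
Last term = a + (n-1)d = 20 + (25-1)×9 = 236
S_25 = 25/2 × (20 + 236)
S_25 = 25/2 × 256 = 3200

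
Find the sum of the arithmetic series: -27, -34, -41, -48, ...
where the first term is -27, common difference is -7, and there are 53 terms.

Sₙ = n/2 × (first + last)
Last term = a + (n-1)d = -27 + (53-1)×(-7) = -391
S_53 = 53/2 × (-27 + (-391))
S_53 = 53/2 × (-418) = -11077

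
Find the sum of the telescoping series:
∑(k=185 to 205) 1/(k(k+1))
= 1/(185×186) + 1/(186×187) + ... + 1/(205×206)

Partial fractions: 1/(k(k+1)) = 1/k - 1/(k+1)
The series telescopes:
= (1/185 - 1/186) + (1/186 - 1/187) + ... + (1/205 - 1/206)
= 1/185 - 1/206
= 21/38110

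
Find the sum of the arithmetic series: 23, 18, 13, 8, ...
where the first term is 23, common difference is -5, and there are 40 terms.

Sₙ = n/2 × (first + last)
Last term = a + (n-1)d = 23 + (40-1)×(-5) = -172
S_40 = 40/2 × (23 + (-172))
S_40 = 40/2 × (-149) = -2980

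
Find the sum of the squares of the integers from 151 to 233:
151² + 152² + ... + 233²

Use ∑_{k=1}^{n} k² = n(n+1)(2n+1)/6, then subtract the first 150 terms.
∑_{k=1}^{233} k² = 233×234×467/6 = 4243629
∑_{k=1}^{150} k² = 150×151×301/6 = 1136275
∑_{k=151}^{233} k² = 4243629 - 1136275 = 3107354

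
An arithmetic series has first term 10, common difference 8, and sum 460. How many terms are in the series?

Using S = n/2 × [2a + (n-1)d]
460 = n/2 × [2(10) + (n-1)(8)]
460 = n/2 × [20 + 8n - 8]
920 = n × [12 + 8n]
8n² + (12)n - 920 = 0
Discriminant: Δ = (12)² - 4(8)(-920) = 144 + 29440 = 29584
√Δ = 172
n = [-(12) + √Δ] / (2·8) = (-12 + 172) / 16 = 160 / 16 = 10
(The negative root is discarded since n must be a positive integer.)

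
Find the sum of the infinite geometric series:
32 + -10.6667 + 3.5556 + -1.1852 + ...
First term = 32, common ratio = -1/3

For |r| < 1, S = a / (1 - r)
S = 32 / (1 - (-1/3))
S = 32 / (4/3)
S = 24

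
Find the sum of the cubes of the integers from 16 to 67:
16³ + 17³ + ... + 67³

Use ∑_{k=1}^{n} k³ = [n(n+1)/2]², then subtract the first 15 terms.
∑_{k=1}^{67} k³ = [67×68/2]² = 2278² = 5189284
∑_{k=1}^{15} k³ = [15×16/2]² = 120² = 14400
∑_{k=16}^{67} k³ = 5189284 - 14400 = 5174884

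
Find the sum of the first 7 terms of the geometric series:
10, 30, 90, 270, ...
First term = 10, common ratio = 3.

Sₙ = a(1 - rⁿ) / (1 - r)
S_7 = 10(1 - 3^7) / (1 - 3)
S_7 = 10(1 - 2187) / (-2)
S_7 = 10930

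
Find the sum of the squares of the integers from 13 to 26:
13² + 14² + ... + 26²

Use ∑_{k=1}^{n} k² = n(n+1)(2n+1)/6, then subtract the first 12 terms.
∑_{k=1}^{26} k² = 26×27×53/6 = 6201
∑_{k=1}^{12} k² = 12×13×25/6 = 650
∑_{k=13}^{26} k² = 6201 - 650 = 5551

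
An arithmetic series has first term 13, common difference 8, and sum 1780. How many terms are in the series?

Using S = n/2 × [2a + (n-1)d]
1780 = n/2 × [2(13) + (n-1)(8)]
1780 = n/2 × [26 + 8n - 8]
3560 = n × [18 + 8n]
8n² + (18)n - 3560 = 0
Discriminant: Δ = (18)² - 4(8)(-3560) = 324 + 113920 = 114244
√Δ = 338
n = [-(18) + √Δ] / (2·8) = (-18 + 338) / 16 = 320 / 16 = 20
(The negative root is discarded since n must be a positive integer.)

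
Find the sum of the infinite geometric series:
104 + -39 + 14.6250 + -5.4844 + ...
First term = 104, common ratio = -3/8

For |r| < 1, S = a / (1 - r)
S = 104 / (1 - (-3/8))
S = 104 / (11/8)
S = 832/11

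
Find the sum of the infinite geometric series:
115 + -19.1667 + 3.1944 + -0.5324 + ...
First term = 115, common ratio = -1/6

For |r| < 1, S = a / (1 - r)
S = 115 / (1 - (-1/6))
S = 115 / (7/6)
S = 690/7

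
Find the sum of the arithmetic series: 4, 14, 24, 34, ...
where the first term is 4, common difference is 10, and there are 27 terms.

Sₙ = n/2 × (first + last)
Last term = a + (n-1)d = 4 + (27-1)×10 = 264
S_27 = 27/2 × (4 + 264)
S_27 = 27/2 × 268 = 3618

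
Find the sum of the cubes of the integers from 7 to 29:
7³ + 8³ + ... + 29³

Use ∑_{k=1}^{n} k³ = [n(n+1)/2]², then subtract the first 6 terms.
∑_{k=1}^{29} k³ = [29×30/2]² = 435² = 189225
∑_{k=1}^{6} k³ = [6×7/2]² = 21² = 441
∑_{k=7}^{29} k³ = 189225 - 441 = 188784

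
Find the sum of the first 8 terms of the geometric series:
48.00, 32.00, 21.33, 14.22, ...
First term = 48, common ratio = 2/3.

Sₙ = a(1 - rⁿ) / (1 - r)
S_8 = 48(1 - (2/3)^8) / (1 - (2/3))
S_8 = 48(1 - (256/6561)) / (1/3)
S_8 = 100880/729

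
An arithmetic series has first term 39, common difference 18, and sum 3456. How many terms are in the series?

Using S = n/2 × [2a + (n-1)d]
3456 = n/2 × [2(39) + (n-1)(18)]
3456 = n/2 × [78 + 18n - 18]
6912 = n × [60 + 18n]
18n² + (60)n - 6912 = 0
Discriminant: Δ = (60)² - 4(18)(-6912) = 3600 + 497664 = 501264
√Δ = 708
n = [-(60) + √Δ] / (2·18) = (-60 + 708) / 36 = 648 / 36 = 18
(The negative root is discarded since n must be a positive integer.)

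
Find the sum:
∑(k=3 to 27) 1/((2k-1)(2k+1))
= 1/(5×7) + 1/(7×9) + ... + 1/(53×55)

Partial fractions: 1/((2k-1)(2k+1)) = (1/2)[1/(2k-1) - 1/(2k+1)]
The series telescopes:
= (1/2)[1/5 - 1/55]
= 1/11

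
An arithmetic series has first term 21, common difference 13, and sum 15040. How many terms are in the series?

Using S = n/2 × [2a + (n-1)d]
15040 = n/2 × [2(21) + (n-1)(13)]
15040 = n/2 × [42 + 13n - 13]
30080 = n × [29 + 13n]
13n² + (29)n - 30080 = 0
Discriminant: Δ = (29)² - 4(13)(-30080) = 841 + 1564160 = 1565001
√Δ = 1251
n = [-(29) + √Δ] / (2·13) = (-29 + 1251) / 26 = 1222 / 26 = 47
(The negative root is discarded since n must be a positive integer.)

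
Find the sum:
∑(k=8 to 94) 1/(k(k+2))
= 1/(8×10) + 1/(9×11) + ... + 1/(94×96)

Partial fractions: 1/(k(k+2)) = (1/2)[1/k - 1/(k+2)]
Telescoping leaves the first two and last two terms:
= (1/2)[1/8 + 1/9 - 1/95 - 1/96]
= 5887/54720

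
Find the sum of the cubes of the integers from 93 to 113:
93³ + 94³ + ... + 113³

Use ∑_{k=1}^{n} k³ = [n(n+1)/2]², then subtract the first 92 terms.
∑_{k=1}^{113} k³ = [113×114/2]² = 6441² = 41486481
∑_{k=1}^{92} k³ = [92×93/2]² = 4278² = 18301284
∑_{k=93}^{113} k³ = 41486481 - 18301284 = 23185197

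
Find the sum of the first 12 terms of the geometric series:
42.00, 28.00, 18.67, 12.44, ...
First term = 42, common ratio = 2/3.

Sₙ = a(1 - rⁿ) / (1 - r)
S_12 = 42(1 - (2/3)^12) / (1 - (2/3))
S_12 = 42(1 - (4096/531441)) / (1/3)
S_12 = 7382830/59049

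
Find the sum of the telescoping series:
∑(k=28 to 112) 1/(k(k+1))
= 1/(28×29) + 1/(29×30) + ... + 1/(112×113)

Partial fractions: 1/(k(k+1)) = 1/k - 1/(k+1)
The series telescopes:
= (1/28 - 1/29) + (1/29 - 1/30) + ... + (1/112 - 1/113)
= 1/28 - 1/113
= 85/3164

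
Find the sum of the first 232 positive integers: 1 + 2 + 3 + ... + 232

Formula: ∑k = n(n+1)/2
= 232×233/2
= 54056/2
= 27028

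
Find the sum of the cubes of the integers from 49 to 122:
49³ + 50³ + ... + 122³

Use ∑_{k=1}^{n} k³ = [n(n+1)/2]², then subtract the first 48 terms.
∑_{k=1}^{122} k³ = [122×123/2]² = 7503² = 56295009
∑_{k=1}^{48} k³ = [48×49/2]² = 1176² = 1382976
∑_{k=49}^{122} k³ = 56295009 - 1382976 = 54912033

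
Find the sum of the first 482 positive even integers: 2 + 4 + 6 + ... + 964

Sum of first n even numbers = n(n+1)
= 482×483
= 232806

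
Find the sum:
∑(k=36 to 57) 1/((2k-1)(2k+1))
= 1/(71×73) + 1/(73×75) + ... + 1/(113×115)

Partial fractions: 1/((2k-1)(2k+1)) = (1/2)[1/(2k-1) - 1/(2k+1)]
The series telescopes:
= (1/2)[1/71 - 1/115]
= 22/8165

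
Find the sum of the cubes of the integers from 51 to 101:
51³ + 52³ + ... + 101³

Use ∑_{k=1}^{n} k³ = [n(n+1)/2]², then subtract the first 50 terms.
∑_{k=1}^{101} k³ = [101×102/2]² = 5151² = 26532801
∑_{k=1}^{50} k³ = [50×51/2]² = 1275² = 1625625
∑_{k=51}^{101} k³ = 26532801 - 1625625 = 24907176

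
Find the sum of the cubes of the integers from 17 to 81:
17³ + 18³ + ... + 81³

Use ∑_{k=1}^{n} k³ = [n(n+1)/2]², then subtract the first 16 terms.
∑_{k=1}^{81} k³ = [81×82/2]² = 3321² = 11029041
∑_{k=1}^{16} k³ = [16×17/2]² = 136² = 18496
∑_{k=17}^{81} k³ = 11029041 - 18496 = 11010545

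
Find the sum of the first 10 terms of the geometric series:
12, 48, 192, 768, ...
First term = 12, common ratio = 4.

Sₙ = a(1 - rⁿ) / (1 - r)
S_10 = 12(1 - 4^10) / (1 - 4)
S_10 = 12(1 - 1048576) / (-3)
S_10 = 4194300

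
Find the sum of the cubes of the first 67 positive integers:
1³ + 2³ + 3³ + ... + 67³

Formula: ∑k³ = [n(n+1)/2]²
= [67×68/2]²
= 2278²
= 5189284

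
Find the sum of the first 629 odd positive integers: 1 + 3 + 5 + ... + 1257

Sum of first n odd numbers = n²
= 629²
= 395641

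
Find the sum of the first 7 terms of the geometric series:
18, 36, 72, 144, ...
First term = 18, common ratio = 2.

Sₙ = a(1 - rⁿ) / (1 - r)
S_7 = 18(1 - 2^7) / (1 - 2)
S_7 = 18(1 - 128) / (-1)
S_7 = 2286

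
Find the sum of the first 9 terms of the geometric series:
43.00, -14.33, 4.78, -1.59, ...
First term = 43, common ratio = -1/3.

Sₙ = a(1 - rⁿ) / (1 - r)
S_9 = 43(1 - (-1/3)^9) / (1 - (-1/3))
S_9 = 43(1 - (-1/19683)) / (4/3)
S_9 = 211603/6561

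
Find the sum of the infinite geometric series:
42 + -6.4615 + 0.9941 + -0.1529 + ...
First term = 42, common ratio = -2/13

For |r| < 1, S = a / (1 - r)
S = 42 / (1 - (-2/13))
S = 42 / (15/13)
S = 182/5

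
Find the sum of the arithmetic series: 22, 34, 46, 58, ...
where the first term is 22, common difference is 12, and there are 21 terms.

Sₙ = n/2 × (first + last)
Last term = a + (n-1)d = 22 + (21-1)×12 = 262
S_21 = 21/2 × (22 + 262)
S_21 = 21/2 × 284 = 2982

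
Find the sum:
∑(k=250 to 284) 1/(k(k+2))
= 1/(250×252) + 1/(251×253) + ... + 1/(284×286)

Partial fractions: 1/(k(k+2)) = (1/2)[1/k - 1/(k+2)]
Telescoping leaves the first two and last two terms:
= (1/2)[1/250 + 1/251 - 1/285 - 1/286]
= 250313/511475250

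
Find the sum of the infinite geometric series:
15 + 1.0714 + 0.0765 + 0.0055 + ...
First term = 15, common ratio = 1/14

For |r| < 1, S = a / (1 - r)
S = 15 / (1 - (1/14))
S = 15 / (13/14)
S = 210/13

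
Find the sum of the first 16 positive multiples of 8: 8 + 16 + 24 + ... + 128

Factor out 8: = 8(1 + 2 + ... + 16) = 8 × n(n+1)/2
= 8 × 16×17/2
= 8 × 136
= 1088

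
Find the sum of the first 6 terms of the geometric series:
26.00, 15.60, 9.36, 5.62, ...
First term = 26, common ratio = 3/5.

Sₙ = a(1 - rⁿ) / (1 - r)
S_6 = 26(1 - (3/5)^6) / (1 - (3/5))
S_6 = 26(1 - (729/15625)) / (2/5)
S_6 = 193648/3125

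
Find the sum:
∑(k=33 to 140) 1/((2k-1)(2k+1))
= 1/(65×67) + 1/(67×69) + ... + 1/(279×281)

Partial fractions: 1/((2k-1)(2k+1)) = (1/2)[1/(2k-1) - 1/(2k+1)]
The series telescopes:
= (1/2)[1/65 - 1/281]
= 108/18265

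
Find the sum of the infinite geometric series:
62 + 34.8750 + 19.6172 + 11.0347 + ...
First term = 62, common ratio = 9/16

For |r| < 1, S = a / (1 - r)
S = 62 / (1 - (9/16))
S = 62 / (7/16)
S = 992/7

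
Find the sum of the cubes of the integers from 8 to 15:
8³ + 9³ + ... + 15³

Use ∑_{k=1}^{n} k³ = [n(n+1)/2]², then subtract the first 7 terms.
∑_{k=1}^{15} k³ = [15×16/2]² = 120² = 14400
∑_{k=1}^{7} k³ = [7×8/2]² = 28² = 784
∑_{k=8}^{15} k³ = 14400 - 784 = 13616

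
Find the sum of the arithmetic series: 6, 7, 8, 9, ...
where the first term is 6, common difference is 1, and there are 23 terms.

Sₙ = n/2 × (first + last)
Last term = a + (n-1)d = 6 + (23-1)×1 = 28
S_23 = 23/2 × (6 + 28)
S_23 = 23/2 × 34 = 391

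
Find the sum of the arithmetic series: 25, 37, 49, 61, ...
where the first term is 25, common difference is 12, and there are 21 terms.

Sₙ = n/2 × (first + last)
Last term = a + (n-1)d = 25 + (21-1)×12 = 265
S_21 = 21/2 × (25 + 265)
S_21 = 21/2 × 290 = 3045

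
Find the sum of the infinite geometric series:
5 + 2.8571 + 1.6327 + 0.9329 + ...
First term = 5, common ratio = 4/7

For |r| < 1, S = a / (1 - r)
S = 5 / (1 - (4/7))
S = 5 / (3/7)
S = 35/3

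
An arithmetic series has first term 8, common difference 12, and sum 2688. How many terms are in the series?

Using S = n/2 × [2a + (n-1)d]
2688 = n/2 × [2(8) + (n-1)(12)]
2688 = n/2 × [16 + 12n - 12]
5376 = n × [4 + 12n]
12n² + (4)n - 5376 = 0
Discriminant: Δ = (4)² - 4(12)(-5376) = 16 + 258048 = 258064
√Δ = 508
n = [-(4) + √Δ] / (2·12) = (-4 + 508) / 24 = 504 / 24 = 21
(The negative root is discarded since n must be a positive integer.)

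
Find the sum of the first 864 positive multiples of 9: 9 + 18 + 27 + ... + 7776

Factor out 9: = 9(1 + 2 + ... + 864) = 9 × n(n+1)/2
= 9 × 864×865/2
= 9 × 373680
= 3363120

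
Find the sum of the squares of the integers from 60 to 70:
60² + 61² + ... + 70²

Use ∑_{k=1}^{n} k² = n(n+1)(2n+1)/6, then subtract the first 59 terms.
∑_{k=1}^{70} k² = 70×71×141/6 = 116795
∑_{k=1}^{59} k² = 59×60×119/6 = 70210
∑_{k=60}^{70} k² = 116795 - 70210 = 46585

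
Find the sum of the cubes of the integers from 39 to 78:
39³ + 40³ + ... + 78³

Use ∑_{k=1}^{n} k³ = [n(n+1)/2]², then subtract the first 38 terms.
∑_{k=1}^{78} k³ = [78×79/2]² = 3081² = 9492561
∑_{k=1}^{38} k³ = [38×39/2]² = 741² = 549081
∑_{k=39}^{78} k³ = 9492561 - 549081 = 8943480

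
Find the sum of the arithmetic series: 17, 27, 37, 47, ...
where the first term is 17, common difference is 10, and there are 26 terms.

Sₙ = n/2 × (first + last)
Last term = a + (n-1)d = 17 + (26-1)×10 = 267
S_26 = 26/2 × (17 + 267)
S_26 = 26/2 × 284 = 3692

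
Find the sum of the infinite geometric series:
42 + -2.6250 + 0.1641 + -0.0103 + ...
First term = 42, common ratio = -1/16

For |r| < 1, S = a / (1 - r)
S = 42 / (1 - (-1/16))
S = 42 / (17/16)
S = 672/17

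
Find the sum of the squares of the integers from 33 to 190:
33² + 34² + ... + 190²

Use ∑_{k=1}^{n} k² = n(n+1)(2n+1)/6, then subtract the first 32 terms.
∑_{k=1}^{190} k² = 190×191×381/6 = 2304415
∑_{k=1}^{32} k² = 32×33×65/6 = 11440
∑_{k=33}^{190} k² = 2304415 - 11440 = 2292975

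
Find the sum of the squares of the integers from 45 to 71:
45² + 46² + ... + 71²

Use ∑_{k=1}^{n} k² = n(n+1)(2n+1)/6, then subtract the first 44 terms.
∑_{k=1}^{71} k² = 71×72×143/6 = 121836
∑_{k=1}^{44} k² = 44×45×89/6 = 29370
∑_{k=45}^{71} k² = 121836 - 29370 = 92466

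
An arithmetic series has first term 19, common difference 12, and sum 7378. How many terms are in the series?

Using S = n/2 × [2a + (n-1)d]
7378 = n/2 × [2(19) + (n-1)(12)]
7378 = n/2 × [38 + 12n - 12]
14756 = n × [26 + 12n]
12n² + (26)n - 14756 = 0
Discriminant: Δ = (26)² - 4(12)(-14756) = 676 + 708288 = 708964
√Δ = 842
n = [-(26) + √Δ] / (2·12) = (-26 + 842) / 24 = 816 / 24 = 34
(The negative root is discarded since n must be a positive integer.)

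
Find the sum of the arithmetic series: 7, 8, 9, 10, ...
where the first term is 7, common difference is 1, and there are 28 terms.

Sₙ = n/2 × (first + last)
Last term = a + (n-1)d = 7 + (28-1)×1 = 34
S_28 = 28/2 × (7 + 34)
S_28 = 28/2 × 41 = 574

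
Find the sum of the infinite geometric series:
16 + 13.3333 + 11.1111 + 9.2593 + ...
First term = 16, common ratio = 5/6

For |r| < 1, S = a / (1 - r)
S = 16 / (1 - (5/6))
S = 16 / (1/6)
S = 96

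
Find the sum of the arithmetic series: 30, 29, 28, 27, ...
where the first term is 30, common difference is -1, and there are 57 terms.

Sₙ = n/2 × (first + last)
Last term = a + (n-1)d = 30 + (57-1)×(-1) = -26
S_57 = 57/2 × (30 + (-26))
S_57 = 57/2 × 4 = 114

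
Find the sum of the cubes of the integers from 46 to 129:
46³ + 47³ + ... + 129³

Use ∑_{k=1}^{n} k³ = [n(n+1)/2]², then subtract the first 45 terms.
∑_{k=1}^{129} k³ = [129×130/2]² = 8385² = 70308225
∑_{k=1}^{45} k³ = [45×46/2]² = 1035² = 1071225
∑_{k=46}^{129} k³ = 70308225 - 1071225 = 69237000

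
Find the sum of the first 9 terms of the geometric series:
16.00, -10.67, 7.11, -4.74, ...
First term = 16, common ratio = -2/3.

Sₙ = a(1 - rⁿ) / (1 - r)
S_9 = 16(1 - (-2/3)^9) / (1 - (-2/3))
S_9 = 16(1 - (-512/19683)) / (5/3)
S_9 = 64624/6561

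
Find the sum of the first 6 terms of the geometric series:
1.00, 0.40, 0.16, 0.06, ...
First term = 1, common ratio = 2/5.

Sₙ = a(1 - rⁿ) / (1 - r)
S_6 = 1(1 - (2/5)^6) / (1 - (2/5))
S_6 = 1(1 - (64/15625)) / (3/5)
S_6 = 5187/3125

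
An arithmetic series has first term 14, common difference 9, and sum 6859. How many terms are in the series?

Using S = n/2 × [2a + (n-1)d]
6859 = n/2 × [2(14) + (n-1)(9)]
6859 = n/2 × [28 + 9n - 9]
13718 = n × [19 + 9n]
9n² + (19)n - 13718 = 0
Discriminant: Δ = (19)² - 4(9)(-13718) = 361 + 493848 = 494209
√Δ = 703
n = [-(19) + √Δ] / (2·9) = (-19 + 703) / 18 = 684 / 18 = 38
(The negative root is discarded since n must be a positive integer.)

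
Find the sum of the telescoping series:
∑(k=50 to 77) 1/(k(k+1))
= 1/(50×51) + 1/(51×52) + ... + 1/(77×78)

Partial fractions: 1/(k(k+1)) = 1/k - 1/(k+1)
The series telescopes:
= (1/50 - 1/51) + (1/51 - 1/52) + ... + (1/77 - 1/78)
= 1/50 - 1/78
= 7/975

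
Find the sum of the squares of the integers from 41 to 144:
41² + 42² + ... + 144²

Use ∑_{k=1}^{n} k² = n(n+1)(2n+1)/6, then subtract the first 40 terms.
∑_{k=1}^{144} k² = 144×145×289/6 = 1005720
∑_{k=1}^{40} k² = 40×41×81/6 = 22140
∑_{k=41}^{144} k² = 1005720 - 22140 = 983580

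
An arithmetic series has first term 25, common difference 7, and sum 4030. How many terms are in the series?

Using S = n/2 × [2a + (n-1)d]
4030 = n/2 × [2(25) + (n-1)(7)]
4030 = n/2 × [50 + 7n - 7]
8060 = n × [43 + 7n]
7n² + (43)n - 8060 = 0
Discriminant: Δ = (43)² - 4(7)(-8060) = 1849 + 225680 = 227529
√Δ = 477
n = [-(43) + √Δ] / (2·7) = (-43 + 477) / 14 = 434 / 14 = 31
(The negative root is discarded since n must be a positive integer.)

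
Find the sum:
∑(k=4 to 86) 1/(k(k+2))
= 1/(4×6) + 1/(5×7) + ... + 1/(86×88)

Partial fractions: 1/(k(k+2)) = (1/2)[1/k - 1/(k+2)]
Telescoping leaves the first two and last two terms:
= (1/2)[1/4 + 1/5 - 1/87 - 1/88]
= 16351/76560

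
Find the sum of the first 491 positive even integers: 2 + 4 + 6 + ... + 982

Sum of first n even numbers = n(n+1)
= 491×492
= 241572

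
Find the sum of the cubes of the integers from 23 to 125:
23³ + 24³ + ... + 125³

Use ∑_{k=1}^{n} k³ = [n(n+1)/2]², then subtract the first 22 terms.
∑_{k=1}^{125} k³ = [125×126/2]² = 7875² = 62015625
∑_{k=1}^{22} k³ = [22×23/2]² = 253² = 64009
∑_{k=23}^{125} k³ = 62015625 - 64009 = 61951616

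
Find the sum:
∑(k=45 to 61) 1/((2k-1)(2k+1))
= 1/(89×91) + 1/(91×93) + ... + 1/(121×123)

Partial fractions: 1/((2k-1)(2k+1)) = (1/2)[1/(2k-1) - 1/(2k+1)]
The series telescopes:
= (1/2)[1/89 - 1/123]
= 17/10947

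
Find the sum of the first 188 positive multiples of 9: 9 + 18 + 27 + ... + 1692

Factor out 9: = 9(1 + 2 + ... + 188) = 9 × n(n+1)/2
= 9 × 188×189/2
= 9 × 17766
= 159894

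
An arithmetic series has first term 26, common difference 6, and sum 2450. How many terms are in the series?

Using S = n/2 × [2a + (n-1)d]
2450 = n/2 × [2(26) + (n-1)(6)]
2450 = n/2 × [52 + 6n - 6]
4900 = n × [46 + 6n]
6n² + (46)n - 4900 = 0
Discriminant: Δ = (46)² - 4(6)(-4900) = 2116 + 117600 = 119716
√Δ = 346
n = [-(46) + √Δ] / (2·6) = (-46 + 346) / 12 = 300 / 12 = 25
(The negative root is discarded since n must be a positive integer.)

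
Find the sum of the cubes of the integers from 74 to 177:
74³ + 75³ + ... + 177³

Use ∑_{k=1}^{n} k³ = [n(n+1)/2]², then subtract the first 73 terms.
∑_{k=1}^{177} k³ = [177×178/2]² = 15753² = 248157009
∑_{k=1}^{73} k³ = [73×74/2]² = 2701² = 7295401
∑_{k=74}^{177} k³ = 248157009 - 7295401 = 240861608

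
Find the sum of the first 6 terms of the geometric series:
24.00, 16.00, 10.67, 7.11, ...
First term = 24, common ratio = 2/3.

Sₙ = a(1 - rⁿ) / (1 - r)
S_6 = 24(1 - (2/3)^6) / (1 - (2/3))
S_6 = 24(1 - (64/729)) / (1/3)
S_6 = 5320/81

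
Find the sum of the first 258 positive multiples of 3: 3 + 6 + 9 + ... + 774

Factor out 3: = 3(1 + 2 + ... + 258) = 3 × n(n+1)/2
= 3 × 258×259/2
= 3 × 33411
= 100233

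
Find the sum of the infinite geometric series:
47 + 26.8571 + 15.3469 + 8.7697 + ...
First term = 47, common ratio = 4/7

For |r| < 1, S = a / (1 - r)
S = 47 / (1 - (4/7))
S = 47 / (3/7)
S = 329/3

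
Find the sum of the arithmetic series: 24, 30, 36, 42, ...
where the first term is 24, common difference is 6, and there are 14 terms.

Sₙ = n/2 × (first + last)
Last term = a + (n-1)d = 24 + (14-1)×6 = 102
S_14 = 14/2 × (24 + 102)
S_14 = 14/2 × 126 = 882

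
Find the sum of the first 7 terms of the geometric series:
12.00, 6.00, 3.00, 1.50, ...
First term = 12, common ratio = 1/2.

Sₙ = a(1 - rⁿ) / (1 - r)
S_7 = 12(1 - (1/2)^7) / (1 - (1/2))
S_7 = 12(1 - (1/128)) / (1/2)
S_7 = 381/16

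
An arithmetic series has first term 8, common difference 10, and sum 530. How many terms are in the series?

Using S = n/2 × [2a + (n-1)d]
530 = n/2 × [2(8) + (n-1)(10)]
530 = n/2 × [16 + 10n - 10]
1060 = n × [6 + 10n]
10n² + (6)n - 1060 = 0
Discriminant: Δ = (6)² - 4(10)(-1060) = 36 + 42400 = 42436
√Δ = 206
n = [-(6) + √Δ] / (2·10) = (-6 + 206) / 20 = 200 / 20 = 10
(The negative root is discarded since n must be a positive integer.)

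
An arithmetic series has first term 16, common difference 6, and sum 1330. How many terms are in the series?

Using S = n/2 × [2a + (n-1)d]
1330 = n/2 × [2(16) + (n-1)(6)]
1330 = n/2 × [32 + 6n - 6]
2660 = n × [26 + 6n]
6n² + (26)n - 2660 = 0
Discriminant: Δ = (26)² - 4(6)(-2660) = 676 + 63840 = 64516
√Δ = 254
n = [-(26) + √Δ] / (2·6) = (-26 + 254) / 12 = 228 / 12 = 19
(The negative root is discarded since n must be a positive integer.)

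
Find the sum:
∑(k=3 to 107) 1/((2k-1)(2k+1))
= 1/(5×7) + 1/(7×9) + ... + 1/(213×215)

Partial fractions: 1/((2k-1)(2k+1)) = (1/2)[1/(2k-1) - 1/(2k+1)]
The series telescopes:
= (1/2)[1/5 - 1/215]
= 21/215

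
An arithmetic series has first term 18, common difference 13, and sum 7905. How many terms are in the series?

Using S = n/2 × [2a + (n-1)d]
7905 = n/2 × [2(18) + (n-1)(13)]
7905 = n/2 × [36 + 13n - 13]
15810 = n × [23 + 13n]
13n² + (23)n - 15810 = 0
Discriminant: Δ = (23)² - 4(13)(-15810) = 529 + 822120 = 822649
√Δ = 907
n = [-(23) + √Δ] / (2·13) = (-23 + 907) / 26 = 884 / 26 = 34
(The negative root is discarded since n must be a positive integer.)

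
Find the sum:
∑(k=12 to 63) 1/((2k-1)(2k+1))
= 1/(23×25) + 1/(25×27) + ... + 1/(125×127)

Partial fractions: 1/((2k-1)(2k+1)) = (1/2)[1/(2k-1) - 1/(2k+1)]
The series telescopes:
= (1/2)[1/23 - 1/127]
= 52/2921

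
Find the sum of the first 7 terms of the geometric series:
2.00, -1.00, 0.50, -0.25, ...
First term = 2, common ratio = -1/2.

Sₙ = a(1 - rⁿ) / (1 - r)
S_7 = 2(1 - (-1/2)^7) / (1 - (-1/2))
S_7 = 2(1 - (-1/128)) / (3/2)
S_7 = 43/32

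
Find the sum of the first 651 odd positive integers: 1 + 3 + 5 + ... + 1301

Sum of first n odd numbers = n²
= 651²
= 423801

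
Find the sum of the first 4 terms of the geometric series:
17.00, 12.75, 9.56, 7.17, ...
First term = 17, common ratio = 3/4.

Sₙ = a(1 - rⁿ) / (1 - r)
S_4 = 17(1 - (3/4)^4) / (1 - (3/4))
S_4 = 17(1 - (81/256)) / (1/4)
S_4 = 2975/64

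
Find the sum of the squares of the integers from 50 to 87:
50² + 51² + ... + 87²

Use ∑_{k=1}^{n} k² = n(n+1)(2n+1)/6, then subtract the first 49 terms.
∑_{k=1}^{87} k² = 87×88×175/6 = 223300
∑_{k=1}^{49} k² = 49×50×99/6 = 40425
∑_{k=50}^{87} k² = 223300 - 40425 = 182875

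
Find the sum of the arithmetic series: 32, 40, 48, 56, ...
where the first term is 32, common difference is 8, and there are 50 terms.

Sₙ = n/2 × (first + last)
Last term = a + (n-1)d = 32 + (50-1)×8 = 424
S_50 = 50/2 × (32 + 424)
S_50 = 50/2 × 456 = 11400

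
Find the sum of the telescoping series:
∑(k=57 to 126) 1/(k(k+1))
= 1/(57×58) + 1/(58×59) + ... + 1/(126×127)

Partial fractions: 1/(k(k+1)) = 1/k - 1/(k+1)
The series telescopes:
= (1/57 - 1/58) + (1/58 - 1/59) + ... + (1/126 - 1/127)
= 1/57 - 1/127
= 70/7239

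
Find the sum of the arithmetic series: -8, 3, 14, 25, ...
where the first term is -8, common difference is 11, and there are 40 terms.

Sₙ = n/2 × (first + last)
Last term = a + (n-1)d = -8 + (40-1)×11 = 421
S_40 = 40/2 × (-8 + 421)
S_40 = 40/2 × 413 = 8260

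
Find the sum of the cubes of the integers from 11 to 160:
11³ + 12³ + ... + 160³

Use ∑_{k=1}^{n} k³ = [n(n+1)/2]², then subtract the first 10 terms.
∑_{k=1}^{160} k³ = [160×161/2]² = 12880² = 165894400
∑_{k=1}^{10} k³ = [10×11/2]² = 55² = 3025
∑_{k=11}^{160} k³ = 165894400 - 3025 = 165891375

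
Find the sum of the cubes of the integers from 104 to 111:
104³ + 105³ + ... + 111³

Use ∑_{k=1}^{n} k³ = [n(n+1)/2]², then subtract the first 103 terms.
∑_{k=1}^{111} k³ = [111×112/2]² = 6216² = 38638656
∑_{k=1}^{103} k³ = [103×104/2]² = 5356² = 28686736
∑_{k=104}^{111} k³ = 38638656 - 28686736 = 9951920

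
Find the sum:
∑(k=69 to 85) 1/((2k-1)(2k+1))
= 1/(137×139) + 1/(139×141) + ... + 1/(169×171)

Partial fractions: 1/((2k-1)(2k+1)) = (1/2)[1/(2k-1) - 1/(2k+1)]
The series telescopes:
= (1/2)[1/137 - 1/171]
= 17/23427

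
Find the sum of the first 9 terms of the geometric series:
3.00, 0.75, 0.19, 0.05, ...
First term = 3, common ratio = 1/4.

Sₙ = a(1 - rⁿ) / (1 - r)
S_9 = 3(1 - (1/4)^9) / (1 - (1/4))
S_9 = 3(1 - (1/262144)) / (3/4)
S_9 = 262143/65536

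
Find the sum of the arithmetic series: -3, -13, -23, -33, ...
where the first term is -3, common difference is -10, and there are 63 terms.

Sₙ = n/2 × (first + last)
Last term = a + (n-1)d = -3 + (63-1)×(-10) = -623
S_63 = 63/2 × (-3 + (-623))
S_63 = 63/2 × (-626) = -19719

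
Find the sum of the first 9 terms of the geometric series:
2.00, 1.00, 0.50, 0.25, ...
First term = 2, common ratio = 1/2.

Sₙ = a(1 - rⁿ) / (1 - r)
S_9 = 2(1 - (1/2)^9) / (1 - (1/2))
S_9 = 2(1 - (1/512)) / (1/2)
S_9 = 511/128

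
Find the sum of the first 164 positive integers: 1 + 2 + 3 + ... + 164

Formula: ∑k = n(n+1)/2
= 164×165/2
= 27060/2
= 13530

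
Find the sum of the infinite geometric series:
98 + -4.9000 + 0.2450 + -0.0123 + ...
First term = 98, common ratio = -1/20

For |r| < 1, S = a / (1 - r)
S = 98 / (1 - (-1/20))
S = 98 / (21/20)
S = 280/3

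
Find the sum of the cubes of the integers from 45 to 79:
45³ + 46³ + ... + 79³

Use ∑_{k=1}^{n} k³ = [n(n+1)/2]², then subtract the first 44 terms.
∑_{k=1}^{79} k³ = [79×80/2]² = 3160² = 9985600
∑_{k=1}^{44} k³ = [44×45/2]² = 990² = 980100
∑_{k=45}^{79} k³ = 9985600 - 980100 = 9005500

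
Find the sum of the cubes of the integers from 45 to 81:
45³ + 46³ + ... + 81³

Use ∑_{k=1}^{n} k³ = [n(n+1)/2]², then subtract the first 44 terms.
∑_{k=1}^{81} k³ = [81×82/2]² = 3321² = 11029041
∑_{k=1}^{44} k³ = [44×45/2]² = 990² = 980100
∑_{k=45}^{81} k³ = 11029041 - 980100 = 10048941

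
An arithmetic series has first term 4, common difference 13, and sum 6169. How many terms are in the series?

Using S = n/2 × [2a + (n-1)d]
6169 = n/2 × [2(4) + (n-1)(13)]
6169 = n/2 × [8 + 13n - 13]
12338 = n × [-5 + 13n]
13n² + (-5)n - 12338 = 0
Discriminant: Δ = (-5)² - 4(13)(-12338) = 25 + 641576 = 641601
√Δ = 801
n = [-(-5) + √Δ] / (2·13) = (5 + 801) / 26 = 806 / 26 = 31
(The negative root is discarded since n must be a positive integer.)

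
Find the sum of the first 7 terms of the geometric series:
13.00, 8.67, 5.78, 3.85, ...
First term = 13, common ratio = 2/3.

Sₙ = a(1 - rⁿ) / (1 - r)
S_7 = 13(1 - (2/3)^7) / (1 - (2/3))
S_7 = 13(1 - (128/2187)) / (1/3)
S_7 = 26767/729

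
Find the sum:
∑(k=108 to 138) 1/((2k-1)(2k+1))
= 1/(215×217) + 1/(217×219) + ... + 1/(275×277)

Partial fractions: 1/((2k-1)(2k+1)) = (1/2)[1/(2k-1) - 1/(2k+1)]
The series telescopes:
= (1/2)[1/215 - 1/277]
= 31/59555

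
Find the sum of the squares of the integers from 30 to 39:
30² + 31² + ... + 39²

Use ∑_{k=1}^{n} k² = n(n+1)(2n+1)/6, then subtract the first 29 terms.
∑_{k=1}^{39} k² = 39×40×79/6 = 20540
∑_{k=1}^{29} k² = 29×30×59/6 = 8555
∑_{k=30}^{39} k² = 20540 - 8555 = 11985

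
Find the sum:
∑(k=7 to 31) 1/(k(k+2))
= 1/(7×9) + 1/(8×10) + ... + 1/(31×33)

Partial fractions: 1/(k(k+2)) = (1/2)[1/k - 1/(k+2)]
Telescoping leaves the first two and last two terms:
= (1/2)[1/7 + 1/8 - 1/32 - 1/33]
= 1525/14784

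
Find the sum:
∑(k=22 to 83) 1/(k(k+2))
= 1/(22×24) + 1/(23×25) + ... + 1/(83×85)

Partial fractions: 1/(k(k+2)) = (1/2)[1/k - 1/(k+2)]
Telescoping leaves the first two and last two terms:
= (1/2)[1/22 + 1/23 - 1/84 - 1/85]
= 117893/3612840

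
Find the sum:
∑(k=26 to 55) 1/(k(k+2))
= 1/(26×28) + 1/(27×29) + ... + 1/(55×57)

Partial fractions: 1/(k(k+2)) = (1/2)[1/k - 1/(k+2)]
Telescoping leaves the first two and last two terms:
= (1/2)[1/26 + 1/27 - 1/56 - 1/57]
= 14975/746928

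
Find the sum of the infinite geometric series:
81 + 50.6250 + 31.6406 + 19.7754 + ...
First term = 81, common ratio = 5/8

For |r| < 1, S = a / (1 - r)
S = 81 / (1 - (5/8))
S = 81 / (3/8)
S = 216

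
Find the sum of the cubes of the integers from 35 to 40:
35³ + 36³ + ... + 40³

Use ∑_{k=1}^{n} k³ = [n(n+1)/2]², then subtract the first 34 terms.
∑_{k=1}^{40} k³ = [40×41/2]² = 820² = 672400
∑_{k=1}^{34} k³ = [34×35/2]² = 595² = 354025
∑_{k=35}^{40} k³ = 672400 - 354025 = 318375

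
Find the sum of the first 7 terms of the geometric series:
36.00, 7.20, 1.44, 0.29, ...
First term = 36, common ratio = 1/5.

Sₙ = a(1 - rⁿ) / (1 - r)
S_7 = 36(1 - (1/5)^7) / (1 - (1/5))
S_7 = 36(1 - (1/78125)) / (4/5)
S_7 = 703116/15625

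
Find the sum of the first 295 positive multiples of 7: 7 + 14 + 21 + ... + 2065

Factor out 7: = 7(1 + 2 + ... + 295) = 7 × n(n+1)/2
= 7 × 295×296/2
= 7 × 43660
= 305620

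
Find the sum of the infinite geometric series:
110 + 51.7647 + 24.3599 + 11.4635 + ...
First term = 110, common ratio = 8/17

For |r| < 1, S = a / (1 - r)
S = 110 / (1 - (8/17))
S = 110 / (9/17)
S = 1870/9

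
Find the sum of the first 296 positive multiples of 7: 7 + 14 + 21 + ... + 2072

Factor out 7: = 7(1 + 2 + ... + 296) = 7 × n(n+1)/2
= 7 × 296×297/2
= 7 × 43956
= 307692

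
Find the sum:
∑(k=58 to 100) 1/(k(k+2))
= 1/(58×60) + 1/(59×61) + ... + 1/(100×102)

Partial fractions: 1/(k(k+2)) = (1/2)[1/k - 1/(k+2)]
Telescoping leaves the first two and last two terms:
= (1/2)[1/58 + 1/59 - 1/101 - 1/102]
= 127667/17626722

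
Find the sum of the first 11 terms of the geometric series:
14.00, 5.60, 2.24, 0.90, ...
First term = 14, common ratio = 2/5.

Sₙ = a(1 - rⁿ) / (1 - r)
S_11 = 14(1 - (2/5)^11) / (1 - (2/5))
S_11 = 14(1 - (2048/48828125)) / (3/5)
S_11 = 227855026/9765625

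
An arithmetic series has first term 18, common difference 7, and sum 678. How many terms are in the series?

Using S = n/2 × [2a + (n-1)d]
678 = n/2 × [2(18) + (n-1)(7)]
678 = n/2 × [36 + 7n - 7]
1356 = n × [29 + 7n]
7n² + (29)n - 1356 = 0
Discriminant: Δ = (29)² - 4(7)(-1356) = 841 + 37968 = 38809
√Δ = 197
n = [-(29) + √Δ] / (2·7) = (-29 + 197) / 14 = 168 / 14 = 12
(The negative root is discarded since n must be a positive integer.)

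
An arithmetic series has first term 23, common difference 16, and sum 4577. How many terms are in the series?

Using S = n/2 × [2a + (n-1)d]
4577 = n/2 × [2(23) + (n-1)(16)]
4577 = n/2 × [46 + 16n - 16]
9154 = n × [30 + 16n]
16n² + (30)n - 9154 = 0
Discriminant: Δ = (30)² - 4(16)(-9154) = 900 + 585856 = 586756
√Δ = 766
n = [-(30) + √Δ] / (2·16) = (-30 + 766) / 32 = 736 / 32 = 23
(The negative root is discarded since n must be a positive integer.)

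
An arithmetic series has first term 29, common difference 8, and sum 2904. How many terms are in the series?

Using S = n/2 × [2a + (n-1)d]
2904 = n/2 × [2(29) + (n-1)(8)]
2904 = n/2 × [58 + 8n - 8]
5808 = n × [50 + 8n]
8n² + (50)n - 5808 = 0
Discriminant: Δ = (50)² - 4(8)(-5808) = 2500 + 185856 = 188356
√Δ = 434
n = [-(50) + √Δ] / (2·8) = (-50 + 434) / 16 = 384 / 16 = 24
(The negative root is discarded since n must be a positive integer.)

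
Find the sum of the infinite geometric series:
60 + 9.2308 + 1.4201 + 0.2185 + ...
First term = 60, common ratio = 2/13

For |r| < 1, S = a / (1 - r)
S = 60 / (1 - (2/13))
S = 60 / (11/13)
S = 780/11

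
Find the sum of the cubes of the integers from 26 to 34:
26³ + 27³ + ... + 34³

Use ∑_{k=1}^{n} k³ = [n(n+1)/2]², then subtract the first 25 terms.
∑_{k=1}^{34} k³ = [34×35/2]² = 595² = 354025
∑_{k=1}^{25} k³ = [25×26/2]² = 325² = 105625
∑_{k=26}^{34} k³ = 354025 - 105625 = 248400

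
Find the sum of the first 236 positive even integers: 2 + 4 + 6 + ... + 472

Sum of first n even numbers = n(n+1)
= 236×237
= 55932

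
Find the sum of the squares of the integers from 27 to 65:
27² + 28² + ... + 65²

Use ∑_{k=1}^{n} k² = n(n+1)(2n+1)/6, then subtract the first 26 terms.
∑_{k=1}^{65} k² = 65×66×131/6 = 93665
∑_{k=1}^{26} k² = 26×27×53/6 = 6201
∑_{k=27}^{65} k² = 93665 - 6201 = 87464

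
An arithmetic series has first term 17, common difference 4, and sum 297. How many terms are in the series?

Using S = n/2 × [2a + (n-1)d]
297 = n/2 × [2(17) + (n-1)(4)]
297 = n/2 × [34 + 4n - 4]
594 = n × [30 + 4n]
4n² + (30)n - 594 = 0
Discriminant: Δ = (30)² - 4(4)(-594) = 900 + 9504 = 10404
√Δ = 102
n = [-(30) + √Δ] / (2·4) = (-30 + 102) / 8 = 72 / 8 = 9
(The negative root is discarded since n must be a positive integer.)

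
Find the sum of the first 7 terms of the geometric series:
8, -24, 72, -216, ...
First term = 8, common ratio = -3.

Sₙ = a(1 - rⁿ) / (1 - r)
S_7 = 8(1 - (-3)^7) / (1 - (-3))
S_7 = 8(1 - (-2187)) / (4)
S_7 = 4376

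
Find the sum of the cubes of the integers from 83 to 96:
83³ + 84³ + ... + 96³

Use ∑_{k=1}^{n} k³ = [n(n+1)/2]², then subtract the first 82 terms.
∑_{k=1}^{96} k³ = [96×97/2]² = 4656² = 21678336
∑_{k=1}^{82} k³ = [82×83/2]² = 3403² = 11580409
∑_{k=83}^{96} k³ = 21678336 - 11580409 = 10097927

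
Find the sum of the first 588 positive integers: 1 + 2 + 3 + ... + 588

Formula: ∑k = n(n+1)/2
= 588×589/2
= 346332/2
= 173166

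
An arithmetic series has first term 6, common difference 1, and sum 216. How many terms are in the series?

Using S = n/2 × [2a + (n-1)d]
216 = n/2 × [2(6) + (n-1)(1)]
216 = n/2 × [12 + 1n - 1]
432 = n × [11 + 1n]
1n² + (11)n - 432 = 0
Discriminant: Δ = (11)² - 4(1)(-432) = 121 + 1728 = 1849
√Δ = 43
n = [-(11) + √Δ] / (2·1) = (-11 + 43) / 2 = 32 / 2 = 16
(The negative root is discarded since n must be a positive integer.)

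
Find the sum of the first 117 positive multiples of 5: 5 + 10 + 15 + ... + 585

Factor out 5: = 5(1 + 2 + ... + 117) = 5 × n(n+1)/2
= 5 × 117×118/2
= 5 × 6903
= 34515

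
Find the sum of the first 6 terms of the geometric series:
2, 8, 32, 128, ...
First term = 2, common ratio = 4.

Sₙ = a(1 - rⁿ) / (1 - r)
S_6 = 2(1 - 4^6) / (1 - 4)
S_6 = 2(1 - 4096) / (-3)
S_6 = 2730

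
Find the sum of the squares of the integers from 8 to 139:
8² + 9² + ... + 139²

Use ∑_{k=1}^{n} k² = n(n+1)(2n+1)/6, then subtract the first 7 terms.
∑_{k=1}^{139} k² = 139×140×279/6 = 904890
∑_{k=1}^{7} k² = 7×8×15/6 = 140
∑_{k=8}^{139} k² = 904890 - 140 = 904750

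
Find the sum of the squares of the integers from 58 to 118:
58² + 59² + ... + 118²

Use ∑_{k=1}^{n} k² = n(n+1)(2n+1)/6, then subtract the first 57 terms.
∑_{k=1}^{118} k² = 118×119×237/6 = 554659
∑_{k=1}^{57} k² = 57×58×115/6 = 63365
∑_{k=58}^{118} k² = 554659 - 63365 = 491294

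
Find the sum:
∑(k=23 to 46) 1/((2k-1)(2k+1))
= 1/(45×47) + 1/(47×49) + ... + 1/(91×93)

Partial fractions: 1/((2k-1)(2k+1)) = (1/2)[1/(2k-1) - 1/(2k+1)]
The series telescopes:
= (1/2)[1/45 - 1/93]
= 8/1395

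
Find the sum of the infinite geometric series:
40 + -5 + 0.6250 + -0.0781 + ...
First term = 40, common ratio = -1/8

For |r| < 1, S = a / (1 - r)
S = 40 / (1 - (-1/8))
S = 40 / (9/8)
S = 320/9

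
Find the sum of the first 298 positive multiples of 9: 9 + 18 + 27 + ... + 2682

Factor out 9: = 9(1 + 2 + ... + 298) = 9 × n(n+1)/2
= 9 × 298×299/2
= 9 × 44551
= 400959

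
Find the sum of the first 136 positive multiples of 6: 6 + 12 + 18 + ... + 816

Factor out 6: = 6(1 + 2 + ... + 136) = 6 × n(n+1)/2
= 6 × 136×137/2
= 6 × 9316
= 55896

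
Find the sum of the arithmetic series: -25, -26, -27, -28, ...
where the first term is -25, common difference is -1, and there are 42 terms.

Sₙ = n/2 × (first + last)
Last term = a + (n-1)d = -25 + (42-1)×(-1) = -66
S_42 = 42/2 × (-25 + (-66))
S_42 = 42/2 × (-91) = -1911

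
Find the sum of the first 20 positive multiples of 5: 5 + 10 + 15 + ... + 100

Factor out 5: = 5(1 + 2 + ... + 20) = 5 × n(n+1)/2
= 5 × 20×21/2
= 5 × 210
= 1050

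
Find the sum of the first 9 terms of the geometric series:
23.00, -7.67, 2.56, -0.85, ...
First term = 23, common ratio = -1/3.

Sₙ = a(1 - rⁿ) / (1 - r)
S_9 = 23(1 - (-1/3)^9) / (1 - (-1/3))
S_9 = 23(1 - (-1/19683)) / (4/3)
S_9 = 113183/6561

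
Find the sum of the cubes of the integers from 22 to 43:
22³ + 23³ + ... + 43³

Use ∑_{k=1}^{n} k³ = [n(n+1)/2]², then subtract the first 21 terms.
∑_{k=1}^{43} k³ = [43×44/2]² = 946² = 894916
∑_{k=1}^{21} k³ = [21×22/2]² = 231² = 53361
∑_{k=22}^{43} k³ = 894916 - 53361 = 841555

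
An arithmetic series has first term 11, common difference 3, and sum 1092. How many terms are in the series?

Using S = n/2 × [2a + (n-1)d]
1092 = n/2 × [2(11) + (n-1)(3)]
1092 = n/2 × [22 + 3n - 3]
2184 = n × [19 + 3n]
3n² + (19)n - 2184 = 0
Discriminant: Δ = (19)² - 4(3)(-2184) = 361 + 26208 = 26569
√Δ = 163
n = [-(19) + √Δ] / (2·3) = (-19 + 163) / 6 = 144 / 6 = 24
(The negative root is discarded since n must be a positive integer.)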